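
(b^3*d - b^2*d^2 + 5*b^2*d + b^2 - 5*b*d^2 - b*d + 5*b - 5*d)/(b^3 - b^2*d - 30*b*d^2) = (-b^3*d + b^2*d^2 - 5*b^2*d - b^2 + 5*b*d^2 + b*d - 5*b + 5*d)/(b*(-b^2 + b*d + 30*d^2))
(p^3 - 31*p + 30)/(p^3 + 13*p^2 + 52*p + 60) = (p^2 - 6*p + 5)/(p^2 + 7*p + 10)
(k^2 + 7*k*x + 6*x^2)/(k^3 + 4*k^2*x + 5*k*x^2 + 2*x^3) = (k + 6*x)/(k^2 + 3*k*x + 2*x^2)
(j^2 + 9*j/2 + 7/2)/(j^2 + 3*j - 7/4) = 2*(j + 1)/(2*j - 1)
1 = 1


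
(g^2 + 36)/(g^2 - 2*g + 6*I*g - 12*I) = (g - 6*I)/(g - 2)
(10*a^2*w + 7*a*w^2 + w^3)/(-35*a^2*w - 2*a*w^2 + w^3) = (2*a + w)/(-7*a + w)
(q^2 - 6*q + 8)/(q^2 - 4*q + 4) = (q - 4)/(q - 2)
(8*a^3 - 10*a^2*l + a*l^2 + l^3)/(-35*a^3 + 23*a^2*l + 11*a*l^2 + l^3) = (-8*a^2 + 2*a*l + l^2)/(35*a^2 + 12*a*l + l^2)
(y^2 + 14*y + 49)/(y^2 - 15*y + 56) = (y^2 + 14*y + 49)/(y^2 - 15*y + 56)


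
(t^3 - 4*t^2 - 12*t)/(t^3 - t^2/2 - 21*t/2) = 2*(-t^2 + 4*t + 12)/(-2*t^2 + t + 21)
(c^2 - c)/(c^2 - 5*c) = (c - 1)/(c - 5)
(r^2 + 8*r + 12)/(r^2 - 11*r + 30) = (r^2 + 8*r + 12)/(r^2 - 11*r + 30)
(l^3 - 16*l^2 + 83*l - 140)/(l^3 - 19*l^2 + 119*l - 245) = (l - 4)/(l - 7)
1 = 1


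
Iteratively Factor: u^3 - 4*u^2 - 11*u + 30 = (u - 2)*(u^2 - 2*u - 15) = (u - 2)*(u + 3)*(u - 5)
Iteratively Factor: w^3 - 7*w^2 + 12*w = (w - 3)*(w^2 - 4*w) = w*(w - 3)*(w - 4)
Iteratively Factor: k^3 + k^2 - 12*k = (k + 4)*(k^2 - 3*k) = (k - 3)*(k + 4)*(k)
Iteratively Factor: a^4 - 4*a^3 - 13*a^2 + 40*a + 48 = (a + 1)*(a^3 - 5*a^2 - 8*a + 48) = (a + 1)*(a + 3)*(a^2 - 8*a + 16) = (a - 4)*(a + 1)*(a + 3)*(a - 4)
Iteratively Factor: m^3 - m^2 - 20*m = (m - 5)*(m^2 + 4*m) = (m - 5)*(m + 4)*(m)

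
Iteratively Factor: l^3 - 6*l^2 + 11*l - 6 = (l - 1)*(l^2 - 5*l + 6) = (l - 3)*(l - 1)*(l - 2)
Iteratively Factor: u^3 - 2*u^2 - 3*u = (u + 1)*(u^2 - 3*u) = u*(u + 1)*(u - 3)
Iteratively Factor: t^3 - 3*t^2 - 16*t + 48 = (t - 3)*(t^2 - 16) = (t - 4)*(t - 3)*(t + 4)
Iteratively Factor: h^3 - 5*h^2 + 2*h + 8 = (h - 2)*(h^2 - 3*h - 4) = (h - 2)*(h + 1)*(h - 4)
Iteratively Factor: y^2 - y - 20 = (y - 5)*(y + 4)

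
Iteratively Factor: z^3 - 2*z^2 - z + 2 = (z - 1)*(z^2 - z - 2) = (z - 1)*(z + 1)*(z - 2)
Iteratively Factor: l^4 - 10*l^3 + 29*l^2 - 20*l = (l - 4)*(l^3 - 6*l^2 + 5*l) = (l - 4)*(l - 1)*(l^2 - 5*l) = l*(l - 4)*(l - 1)*(l - 5)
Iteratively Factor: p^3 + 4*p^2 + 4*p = (p)*(p^2 + 4*p + 4) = p*(p + 2)*(p + 2)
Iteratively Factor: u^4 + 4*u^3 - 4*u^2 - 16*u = (u + 4)*(u^3 - 4*u) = u*(u + 4)*(u^2 - 4) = u*(u + 2)*(u + 4)*(u - 2)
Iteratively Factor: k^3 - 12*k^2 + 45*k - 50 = (k - 5)*(k^2 - 7*k + 10) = (k - 5)*(k - 2)*(k - 5)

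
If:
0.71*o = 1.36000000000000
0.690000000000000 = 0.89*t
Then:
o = 1.92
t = 0.78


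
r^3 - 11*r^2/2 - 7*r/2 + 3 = (r - 6)*(r - 1/2)*(r + 1)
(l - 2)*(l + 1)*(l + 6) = l^3 + 5*l^2 - 8*l - 12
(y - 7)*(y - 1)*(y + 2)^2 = y^4 - 4*y^3 - 21*y^2 - 4*y + 28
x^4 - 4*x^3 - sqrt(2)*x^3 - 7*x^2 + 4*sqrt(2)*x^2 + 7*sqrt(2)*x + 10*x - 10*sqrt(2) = (x - 5)*(x - 1)*(x + 2)*(x - sqrt(2))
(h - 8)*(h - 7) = h^2 - 15*h + 56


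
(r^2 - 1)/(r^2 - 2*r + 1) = (r + 1)/(r - 1)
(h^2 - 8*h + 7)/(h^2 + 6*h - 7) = (h - 7)/(h + 7)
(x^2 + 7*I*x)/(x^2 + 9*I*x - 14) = x/(x + 2*I)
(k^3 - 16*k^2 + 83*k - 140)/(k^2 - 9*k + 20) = k - 7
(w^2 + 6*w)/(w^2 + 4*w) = (w + 6)/(w + 4)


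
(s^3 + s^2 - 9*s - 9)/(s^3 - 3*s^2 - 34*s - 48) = (s^2 - 2*s - 3)/(s^2 - 6*s - 16)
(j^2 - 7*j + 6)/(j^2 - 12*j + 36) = (j - 1)/(j - 6)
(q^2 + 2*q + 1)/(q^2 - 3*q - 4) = (q + 1)/(q - 4)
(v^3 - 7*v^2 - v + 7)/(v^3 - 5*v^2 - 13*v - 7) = (v - 1)/(v + 1)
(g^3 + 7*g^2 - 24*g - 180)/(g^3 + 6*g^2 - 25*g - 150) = (g + 6)/(g + 5)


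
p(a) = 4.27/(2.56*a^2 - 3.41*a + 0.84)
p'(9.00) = -0.01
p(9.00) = 0.02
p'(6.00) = -0.02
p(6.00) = 0.06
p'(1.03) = -4185.31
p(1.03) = 97.93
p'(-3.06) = 0.07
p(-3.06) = 0.12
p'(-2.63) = 0.10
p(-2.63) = 0.16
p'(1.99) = -1.65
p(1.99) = 1.02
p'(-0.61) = 1.86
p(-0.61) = 1.10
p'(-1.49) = 0.35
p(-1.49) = 0.37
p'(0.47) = 110.20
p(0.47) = -21.65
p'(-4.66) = 0.02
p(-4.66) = 0.06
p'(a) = 4.27*(3.41 - 5.12*a)/(2.56*a^2 - 3.41*a + 0.84)^2 = (14.5607 - 21.8624*a)/(2.56*a^2 - 3.41*a + 0.84)^2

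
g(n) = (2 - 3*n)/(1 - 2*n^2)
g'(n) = 4*n*(2 - 3*n)/(1 - 2*n^2)^2 - 3/(1 - 2*n^2)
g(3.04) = 0.41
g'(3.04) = -0.11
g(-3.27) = -0.58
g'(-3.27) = -0.22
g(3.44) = 0.37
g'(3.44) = -0.09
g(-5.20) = -0.33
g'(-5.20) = -0.07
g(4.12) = 0.31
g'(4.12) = -0.07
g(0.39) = 1.19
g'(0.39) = -1.64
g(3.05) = 0.41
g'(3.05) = -0.11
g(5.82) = 0.23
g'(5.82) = -0.04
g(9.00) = 0.16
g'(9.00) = -0.02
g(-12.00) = -0.13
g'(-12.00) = -0.01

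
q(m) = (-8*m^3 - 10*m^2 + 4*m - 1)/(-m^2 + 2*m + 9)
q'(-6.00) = 6.61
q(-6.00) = -34.44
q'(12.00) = 6.09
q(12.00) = 137.09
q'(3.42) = -202.90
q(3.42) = -102.40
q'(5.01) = -153.67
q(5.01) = 203.61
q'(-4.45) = 5.69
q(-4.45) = -24.78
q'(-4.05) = 5.19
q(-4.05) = -22.59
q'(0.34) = -0.57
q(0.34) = -0.12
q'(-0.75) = 1.25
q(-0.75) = -0.90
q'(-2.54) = -21.71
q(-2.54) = -21.89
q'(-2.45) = -41.40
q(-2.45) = -24.61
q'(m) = (2*m - 2)*(-8*m^3 - 10*m^2 + 4*m - 1)/(-m^2 + 2*m + 9)^2 + (-24*m^2 - 20*m + 4)/(-m^2 + 2*m + 9)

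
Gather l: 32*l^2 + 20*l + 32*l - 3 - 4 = 32*l^2 + 52*l - 7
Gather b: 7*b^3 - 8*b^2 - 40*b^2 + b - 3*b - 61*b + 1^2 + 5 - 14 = 7*b^3 - 48*b^2 - 63*b - 8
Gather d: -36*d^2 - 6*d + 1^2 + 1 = -36*d^2 - 6*d + 2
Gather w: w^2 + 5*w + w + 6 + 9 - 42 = w^2 + 6*w - 27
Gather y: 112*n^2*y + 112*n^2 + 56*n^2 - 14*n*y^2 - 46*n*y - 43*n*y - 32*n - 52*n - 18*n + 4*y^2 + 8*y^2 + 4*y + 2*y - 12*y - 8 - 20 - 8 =168*n^2 - 102*n + y^2*(12 - 14*n) + y*(112*n^2 - 89*n - 6) - 36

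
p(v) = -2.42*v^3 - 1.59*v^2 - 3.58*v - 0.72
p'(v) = -7.26*v^2 - 3.18*v - 3.58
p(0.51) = -3.28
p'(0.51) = -7.09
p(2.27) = -45.35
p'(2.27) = -48.21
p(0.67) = -4.56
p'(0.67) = -8.97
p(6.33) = -700.89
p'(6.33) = -314.61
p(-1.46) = 8.65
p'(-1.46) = -14.41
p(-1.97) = 18.66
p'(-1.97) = -25.49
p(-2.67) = 43.57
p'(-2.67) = -46.85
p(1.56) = -19.36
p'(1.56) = -26.21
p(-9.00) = 1666.89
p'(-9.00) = -563.02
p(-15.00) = 7862.73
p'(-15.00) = -1589.38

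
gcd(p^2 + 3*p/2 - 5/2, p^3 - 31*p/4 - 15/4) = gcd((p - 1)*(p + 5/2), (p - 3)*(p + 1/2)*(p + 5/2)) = p + 5/2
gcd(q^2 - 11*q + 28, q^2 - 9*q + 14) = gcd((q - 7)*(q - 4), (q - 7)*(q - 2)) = q - 7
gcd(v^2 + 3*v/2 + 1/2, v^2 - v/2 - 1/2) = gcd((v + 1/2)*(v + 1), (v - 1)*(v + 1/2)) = v + 1/2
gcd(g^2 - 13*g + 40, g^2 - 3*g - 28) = 1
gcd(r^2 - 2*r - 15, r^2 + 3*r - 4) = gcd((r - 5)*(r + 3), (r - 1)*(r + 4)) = 1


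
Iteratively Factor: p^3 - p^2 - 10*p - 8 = (p + 2)*(p^2 - 3*p - 4) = (p + 1)*(p + 2)*(p - 4)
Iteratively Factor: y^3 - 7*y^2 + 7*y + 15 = (y - 3)*(y^2 - 4*y - 5) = (y - 3)*(y + 1)*(y - 5)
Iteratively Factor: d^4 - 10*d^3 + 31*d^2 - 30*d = (d - 2)*(d^3 - 8*d^2 + 15*d) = (d - 3)*(d - 2)*(d^2 - 5*d) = (d - 5)*(d - 3)*(d - 2)*(d)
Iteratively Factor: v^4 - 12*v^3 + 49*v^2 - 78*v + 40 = (v - 5)*(v^3 - 7*v^2 + 14*v - 8) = (v - 5)*(v - 1)*(v^2 - 6*v + 8) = (v - 5)*(v - 4)*(v - 1)*(v - 2)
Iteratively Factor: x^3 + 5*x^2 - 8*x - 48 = (x + 4)*(x^2 + x - 12) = (x - 3)*(x + 4)*(x + 4)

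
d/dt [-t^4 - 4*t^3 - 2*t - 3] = -4*t^3 - 12*t^2 - 2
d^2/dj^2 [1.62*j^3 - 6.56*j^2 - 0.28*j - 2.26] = 9.72*j - 13.12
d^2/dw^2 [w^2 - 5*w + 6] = 2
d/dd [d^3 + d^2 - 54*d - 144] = 3*d^2 + 2*d - 54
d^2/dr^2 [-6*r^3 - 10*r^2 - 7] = -36*r - 20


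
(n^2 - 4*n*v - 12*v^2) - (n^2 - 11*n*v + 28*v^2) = 7*n*v - 40*v^2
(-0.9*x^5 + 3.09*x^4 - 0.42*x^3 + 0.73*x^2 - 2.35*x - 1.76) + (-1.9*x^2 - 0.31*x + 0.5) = -0.9*x^5 + 3.09*x^4 - 0.42*x^3 - 1.17*x^2 - 2.66*x - 1.26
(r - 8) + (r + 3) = 2*r - 5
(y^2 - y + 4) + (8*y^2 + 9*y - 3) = 9*y^2 + 8*y + 1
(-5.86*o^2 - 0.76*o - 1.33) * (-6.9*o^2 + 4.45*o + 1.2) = 40.434*o^4 - 20.833*o^3 - 1.237*o^2 - 6.8305*o - 1.596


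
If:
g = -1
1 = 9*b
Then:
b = 1/9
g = -1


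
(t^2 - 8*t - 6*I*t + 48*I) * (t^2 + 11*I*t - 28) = t^4 - 8*t^3 + 5*I*t^3 + 38*t^2 - 40*I*t^2 - 304*t + 168*I*t - 1344*I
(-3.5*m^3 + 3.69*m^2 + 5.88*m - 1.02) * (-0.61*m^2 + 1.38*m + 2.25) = 2.135*m^5 - 7.0809*m^4 - 6.3696*m^3 + 17.0391*m^2 + 11.8224*m - 2.295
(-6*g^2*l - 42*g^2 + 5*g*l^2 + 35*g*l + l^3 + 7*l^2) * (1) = -6*g^2*l - 42*g^2 + 5*g*l^2 + 35*g*l + l^3 + 7*l^2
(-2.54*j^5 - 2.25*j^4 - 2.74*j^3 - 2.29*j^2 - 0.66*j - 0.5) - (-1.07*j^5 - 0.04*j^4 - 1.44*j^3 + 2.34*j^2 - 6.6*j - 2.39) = -1.47*j^5 - 2.21*j^4 - 1.3*j^3 - 4.63*j^2 + 5.94*j + 1.89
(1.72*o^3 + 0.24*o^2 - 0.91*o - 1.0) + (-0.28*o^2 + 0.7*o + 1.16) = 1.72*o^3 - 0.04*o^2 - 0.21*o + 0.16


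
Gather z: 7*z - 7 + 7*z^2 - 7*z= 7*z^2 - 7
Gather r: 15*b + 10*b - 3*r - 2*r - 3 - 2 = 25*b - 5*r - 5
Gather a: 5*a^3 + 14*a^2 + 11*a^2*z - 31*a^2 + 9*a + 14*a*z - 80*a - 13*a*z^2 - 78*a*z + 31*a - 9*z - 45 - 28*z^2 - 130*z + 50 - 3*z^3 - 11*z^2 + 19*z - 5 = 5*a^3 + a^2*(11*z - 17) + a*(-13*z^2 - 64*z - 40) - 3*z^3 - 39*z^2 - 120*z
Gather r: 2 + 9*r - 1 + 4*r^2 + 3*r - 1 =4*r^2 + 12*r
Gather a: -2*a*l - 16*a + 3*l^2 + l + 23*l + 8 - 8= a*(-2*l - 16) + 3*l^2 + 24*l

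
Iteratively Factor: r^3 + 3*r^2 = (r + 3)*(r^2) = r*(r + 3)*(r)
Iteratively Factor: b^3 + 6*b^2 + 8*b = (b)*(b^2 + 6*b + 8) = b*(b + 4)*(b + 2)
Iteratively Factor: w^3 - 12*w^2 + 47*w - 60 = (w - 4)*(w^2 - 8*w + 15) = (w - 4)*(w - 3)*(w - 5)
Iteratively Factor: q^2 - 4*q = (q - 4)*(q)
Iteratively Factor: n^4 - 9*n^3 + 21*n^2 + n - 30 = (n - 5)*(n^3 - 4*n^2 + n + 6) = (n - 5)*(n - 2)*(n^2 - 2*n - 3) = (n - 5)*(n - 3)*(n - 2)*(n + 1)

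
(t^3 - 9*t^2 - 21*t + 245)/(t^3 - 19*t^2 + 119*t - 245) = (t + 5)/(t - 5)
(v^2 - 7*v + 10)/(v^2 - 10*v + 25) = (v - 2)/(v - 5)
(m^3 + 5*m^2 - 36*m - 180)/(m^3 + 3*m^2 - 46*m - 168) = (m^2 - m - 30)/(m^2 - 3*m - 28)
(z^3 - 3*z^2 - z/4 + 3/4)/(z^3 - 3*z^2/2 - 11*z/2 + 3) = (z + 1/2)/(z + 2)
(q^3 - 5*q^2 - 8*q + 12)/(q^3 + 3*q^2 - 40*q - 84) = (q - 1)/(q + 7)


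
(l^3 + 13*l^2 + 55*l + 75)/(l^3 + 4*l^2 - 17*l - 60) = (l + 5)/(l - 4)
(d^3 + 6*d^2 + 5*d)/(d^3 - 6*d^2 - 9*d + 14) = d*(d^2 + 6*d + 5)/(d^3 - 6*d^2 - 9*d + 14)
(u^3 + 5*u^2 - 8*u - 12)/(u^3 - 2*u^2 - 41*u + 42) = (u^2 - u - 2)/(u^2 - 8*u + 7)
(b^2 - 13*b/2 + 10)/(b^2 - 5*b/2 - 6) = (2*b - 5)/(2*b + 3)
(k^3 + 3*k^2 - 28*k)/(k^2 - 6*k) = (k^2 + 3*k - 28)/(k - 6)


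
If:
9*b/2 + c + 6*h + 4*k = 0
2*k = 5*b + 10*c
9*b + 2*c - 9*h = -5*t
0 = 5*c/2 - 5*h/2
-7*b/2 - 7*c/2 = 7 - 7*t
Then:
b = -60/167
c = 290/1503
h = 290/1503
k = 100/1503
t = 1378/1503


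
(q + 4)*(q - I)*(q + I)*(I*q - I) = I*q^4 + 3*I*q^3 - 3*I*q^2 + 3*I*q - 4*I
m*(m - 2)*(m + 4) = m^3 + 2*m^2 - 8*m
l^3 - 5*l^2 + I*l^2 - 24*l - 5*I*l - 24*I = (l - 8)*(l + 3)*(l + I)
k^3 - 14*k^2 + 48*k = k*(k - 8)*(k - 6)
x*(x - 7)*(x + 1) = x^3 - 6*x^2 - 7*x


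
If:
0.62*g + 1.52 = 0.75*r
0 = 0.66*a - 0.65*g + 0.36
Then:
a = 1.19134897360704*r - 2.95992179863148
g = 1.20967741935484*r - 2.45161290322581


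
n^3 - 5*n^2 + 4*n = n*(n - 4)*(n - 1)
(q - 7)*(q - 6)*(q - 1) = q^3 - 14*q^2 + 55*q - 42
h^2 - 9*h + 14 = (h - 7)*(h - 2)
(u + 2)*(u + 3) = u^2 + 5*u + 6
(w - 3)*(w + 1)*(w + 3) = w^3 + w^2 - 9*w - 9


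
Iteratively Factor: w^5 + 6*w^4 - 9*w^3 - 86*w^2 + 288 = (w + 4)*(w^4 + 2*w^3 - 17*w^2 - 18*w + 72) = (w + 3)*(w + 4)*(w^3 - w^2 - 14*w + 24) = (w - 3)*(w + 3)*(w + 4)*(w^2 + 2*w - 8) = (w - 3)*(w + 3)*(w + 4)^2*(w - 2)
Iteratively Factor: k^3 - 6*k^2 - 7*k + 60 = (k + 3)*(k^2 - 9*k + 20) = (k - 5)*(k + 3)*(k - 4)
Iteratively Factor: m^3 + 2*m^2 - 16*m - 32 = (m + 4)*(m^2 - 2*m - 8) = (m + 2)*(m + 4)*(m - 4)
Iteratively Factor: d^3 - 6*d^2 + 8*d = (d)*(d^2 - 6*d + 8) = d*(d - 4)*(d - 2)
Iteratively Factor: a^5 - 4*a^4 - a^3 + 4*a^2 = (a - 1)*(a^4 - 3*a^3 - 4*a^2) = a*(a - 1)*(a^3 - 3*a^2 - 4*a) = a*(a - 1)*(a + 1)*(a^2 - 4*a) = a*(a - 4)*(a - 1)*(a + 1)*(a)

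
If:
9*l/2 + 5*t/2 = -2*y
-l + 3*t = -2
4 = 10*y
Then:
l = 13/80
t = -49/80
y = 2/5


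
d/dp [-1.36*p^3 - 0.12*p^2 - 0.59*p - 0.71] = -4.08*p^2 - 0.24*p - 0.59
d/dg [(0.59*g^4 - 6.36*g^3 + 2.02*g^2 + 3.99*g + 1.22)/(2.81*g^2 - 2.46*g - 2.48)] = (3.3158*g^5 - 22.2258*g^4 + 25.4384*g^3 + 31.1373*g^2 - 16.8756*g - 6.894)/(7.8961*g^4 - 13.8252*g^3 - 7.886*g^2 + 12.2016*g + 6.1504)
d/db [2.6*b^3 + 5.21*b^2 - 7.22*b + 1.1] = 7.8*b^2 + 10.42*b - 7.22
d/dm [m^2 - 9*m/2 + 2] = 2*m - 9/2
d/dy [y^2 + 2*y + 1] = 2*y + 2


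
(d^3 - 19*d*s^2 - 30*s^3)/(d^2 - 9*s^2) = (-d^2 + 3*d*s + 10*s^2)/(-d + 3*s)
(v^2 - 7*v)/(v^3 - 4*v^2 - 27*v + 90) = v*(v - 7)/(v^3 - 4*v^2 - 27*v + 90)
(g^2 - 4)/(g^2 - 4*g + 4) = (g + 2)/(g - 2)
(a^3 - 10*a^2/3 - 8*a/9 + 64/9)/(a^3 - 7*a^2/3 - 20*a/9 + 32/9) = (a - 2)/(a - 1)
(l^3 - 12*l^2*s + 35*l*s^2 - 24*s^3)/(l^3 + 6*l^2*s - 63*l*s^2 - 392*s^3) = (l^2 - 4*l*s + 3*s^2)/(l^2 + 14*l*s + 49*s^2)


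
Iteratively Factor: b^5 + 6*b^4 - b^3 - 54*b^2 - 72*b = (b - 3)*(b^4 + 9*b^3 + 26*b^2 + 24*b) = b*(b - 3)*(b^3 + 9*b^2 + 26*b + 24) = b*(b - 3)*(b + 4)*(b^2 + 5*b + 6) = b*(b - 3)*(b + 3)*(b + 4)*(b + 2)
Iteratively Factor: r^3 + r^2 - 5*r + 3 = (r + 3)*(r^2 - 2*r + 1) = (r - 1)*(r + 3)*(r - 1)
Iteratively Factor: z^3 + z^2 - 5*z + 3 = (z - 1)*(z^2 + 2*z - 3) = (z - 1)^2*(z + 3)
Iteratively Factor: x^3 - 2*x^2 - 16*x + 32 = (x + 4)*(x^2 - 6*x + 8) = (x - 4)*(x + 4)*(x - 2)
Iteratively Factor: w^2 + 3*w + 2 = (w + 2)*(w + 1)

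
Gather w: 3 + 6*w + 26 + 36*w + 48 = 42*w + 77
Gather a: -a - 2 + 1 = -a - 1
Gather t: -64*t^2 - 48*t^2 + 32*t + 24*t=-112*t^2 + 56*t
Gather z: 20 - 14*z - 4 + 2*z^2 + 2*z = 2*z^2 - 12*z + 16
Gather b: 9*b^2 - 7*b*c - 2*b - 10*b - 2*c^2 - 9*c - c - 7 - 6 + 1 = 9*b^2 + b*(-7*c - 12) - 2*c^2 - 10*c - 12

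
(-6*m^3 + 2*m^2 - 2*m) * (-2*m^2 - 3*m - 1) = 12*m^5 + 14*m^4 + 4*m^3 + 4*m^2 + 2*m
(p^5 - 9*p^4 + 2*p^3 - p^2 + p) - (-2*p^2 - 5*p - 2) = p^5 - 9*p^4 + 2*p^3 + p^2 + 6*p + 2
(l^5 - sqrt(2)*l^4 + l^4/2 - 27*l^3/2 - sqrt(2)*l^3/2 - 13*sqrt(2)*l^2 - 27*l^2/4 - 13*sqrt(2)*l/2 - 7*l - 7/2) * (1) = l^5 - sqrt(2)*l^4 + l^4/2 - 27*l^3/2 - sqrt(2)*l^3/2 - 13*sqrt(2)*l^2 - 27*l^2/4 - 13*sqrt(2)*l/2 - 7*l - 7/2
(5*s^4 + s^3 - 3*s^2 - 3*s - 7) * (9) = 45*s^4 + 9*s^3 - 27*s^2 - 27*s - 63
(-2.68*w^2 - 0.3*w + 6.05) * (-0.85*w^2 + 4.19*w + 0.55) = 2.278*w^4 - 10.9742*w^3 - 7.8735*w^2 + 25.1845*w + 3.3275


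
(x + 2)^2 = x^2 + 4*x + 4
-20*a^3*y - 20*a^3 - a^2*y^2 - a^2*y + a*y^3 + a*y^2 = (-5*a + y)*(4*a + y)*(a*y + a)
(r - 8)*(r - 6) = r^2 - 14*r + 48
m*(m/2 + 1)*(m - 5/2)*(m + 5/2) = m^4/2 + m^3 - 25*m^2/8 - 25*m/4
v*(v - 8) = v^2 - 8*v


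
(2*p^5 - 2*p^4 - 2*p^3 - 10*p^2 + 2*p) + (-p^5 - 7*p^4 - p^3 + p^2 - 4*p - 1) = p^5 - 9*p^4 - 3*p^3 - 9*p^2 - 2*p - 1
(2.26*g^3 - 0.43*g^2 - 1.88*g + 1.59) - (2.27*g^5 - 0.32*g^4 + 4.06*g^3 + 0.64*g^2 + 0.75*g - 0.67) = -2.27*g^5 + 0.32*g^4 - 1.8*g^3 - 1.07*g^2 - 2.63*g + 2.26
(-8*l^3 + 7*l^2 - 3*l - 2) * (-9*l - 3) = 72*l^4 - 39*l^3 + 6*l^2 + 27*l + 6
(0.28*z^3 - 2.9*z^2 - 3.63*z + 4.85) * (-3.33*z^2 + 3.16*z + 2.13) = -0.9324*z^5 + 10.5418*z^4 + 3.5203*z^3 - 33.7983*z^2 + 7.5941*z + 10.3305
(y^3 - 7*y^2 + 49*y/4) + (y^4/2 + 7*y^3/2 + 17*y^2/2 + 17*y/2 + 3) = y^4/2 + 9*y^3/2 + 3*y^2/2 + 83*y/4 + 3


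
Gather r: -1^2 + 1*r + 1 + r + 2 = 2*r + 2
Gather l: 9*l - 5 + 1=9*l - 4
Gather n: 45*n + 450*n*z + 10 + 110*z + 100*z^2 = n*(450*z + 45) + 100*z^2 + 110*z + 10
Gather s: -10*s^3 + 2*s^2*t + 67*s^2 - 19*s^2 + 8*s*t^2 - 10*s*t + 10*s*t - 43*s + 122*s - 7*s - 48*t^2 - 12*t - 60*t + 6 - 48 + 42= -10*s^3 + s^2*(2*t + 48) + s*(8*t^2 + 72) - 48*t^2 - 72*t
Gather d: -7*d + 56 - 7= 49 - 7*d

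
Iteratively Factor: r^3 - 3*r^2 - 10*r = (r)*(r^2 - 3*r - 10) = r*(r - 5)*(r + 2)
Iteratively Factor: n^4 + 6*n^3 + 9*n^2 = (n)*(n^3 + 6*n^2 + 9*n) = n*(n + 3)*(n^2 + 3*n) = n^2*(n + 3)*(n + 3)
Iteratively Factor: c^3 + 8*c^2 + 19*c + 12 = (c + 1)*(c^2 + 7*c + 12) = (c + 1)*(c + 4)*(c + 3)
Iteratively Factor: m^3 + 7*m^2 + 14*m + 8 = (m + 2)*(m^2 + 5*m + 4) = (m + 2)*(m + 4)*(m + 1)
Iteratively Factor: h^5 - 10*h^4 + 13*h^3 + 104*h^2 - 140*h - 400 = (h - 5)*(h^4 - 5*h^3 - 12*h^2 + 44*h + 80) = (h - 5)*(h + 2)*(h^3 - 7*h^2 + 2*h + 40) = (h - 5)^2*(h + 2)*(h^2 - 2*h - 8) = (h - 5)^2*(h + 2)^2*(h - 4)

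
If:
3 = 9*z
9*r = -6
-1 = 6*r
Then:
No Solution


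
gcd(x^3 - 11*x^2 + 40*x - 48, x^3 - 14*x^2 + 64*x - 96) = x^2 - 8*x + 16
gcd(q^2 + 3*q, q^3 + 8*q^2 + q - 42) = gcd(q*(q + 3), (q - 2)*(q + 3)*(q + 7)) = q + 3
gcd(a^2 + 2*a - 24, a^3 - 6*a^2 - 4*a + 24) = 1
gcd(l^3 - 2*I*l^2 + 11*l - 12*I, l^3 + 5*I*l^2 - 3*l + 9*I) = l^2 + 2*I*l + 3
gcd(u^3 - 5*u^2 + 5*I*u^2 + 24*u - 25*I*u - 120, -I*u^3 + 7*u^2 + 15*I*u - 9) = 1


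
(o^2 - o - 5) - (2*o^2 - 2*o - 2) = -o^2 + o - 3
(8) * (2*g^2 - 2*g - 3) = 16*g^2 - 16*g - 24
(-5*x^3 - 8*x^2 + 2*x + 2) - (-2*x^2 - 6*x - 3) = -5*x^3 - 6*x^2 + 8*x + 5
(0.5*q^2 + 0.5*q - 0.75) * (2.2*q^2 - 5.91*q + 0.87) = 1.1*q^4 - 1.855*q^3 - 4.17*q^2 + 4.8675*q - 0.6525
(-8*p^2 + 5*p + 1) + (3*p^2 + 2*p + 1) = -5*p^2 + 7*p + 2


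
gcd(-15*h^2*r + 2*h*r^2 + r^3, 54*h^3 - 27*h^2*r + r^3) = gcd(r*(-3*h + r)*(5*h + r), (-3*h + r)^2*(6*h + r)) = -3*h + r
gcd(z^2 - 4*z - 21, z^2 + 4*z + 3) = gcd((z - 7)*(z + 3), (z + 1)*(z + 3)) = z + 3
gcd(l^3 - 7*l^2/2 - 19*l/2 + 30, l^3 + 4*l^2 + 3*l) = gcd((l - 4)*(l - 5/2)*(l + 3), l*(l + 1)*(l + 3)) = l + 3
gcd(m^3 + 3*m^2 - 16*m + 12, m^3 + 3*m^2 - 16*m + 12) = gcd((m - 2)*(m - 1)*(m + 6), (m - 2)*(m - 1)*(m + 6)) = m^3 + 3*m^2 - 16*m + 12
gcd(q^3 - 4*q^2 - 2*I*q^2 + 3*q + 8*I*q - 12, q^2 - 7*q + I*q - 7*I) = q + I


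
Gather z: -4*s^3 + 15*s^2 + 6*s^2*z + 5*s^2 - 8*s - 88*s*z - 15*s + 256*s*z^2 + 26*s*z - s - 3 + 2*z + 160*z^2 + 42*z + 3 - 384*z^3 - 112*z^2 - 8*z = -4*s^3 + 20*s^2 - 24*s - 384*z^3 + z^2*(256*s + 48) + z*(6*s^2 - 62*s + 36)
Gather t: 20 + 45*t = 45*t + 20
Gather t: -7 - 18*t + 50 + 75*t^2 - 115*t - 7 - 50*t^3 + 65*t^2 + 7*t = -50*t^3 + 140*t^2 - 126*t + 36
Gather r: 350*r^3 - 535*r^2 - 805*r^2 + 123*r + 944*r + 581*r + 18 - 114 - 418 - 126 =350*r^3 - 1340*r^2 + 1648*r - 640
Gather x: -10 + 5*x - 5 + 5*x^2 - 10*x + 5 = 5*x^2 - 5*x - 10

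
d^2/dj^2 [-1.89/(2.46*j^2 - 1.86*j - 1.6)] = (-22.875048*j^2 + 17.295768*j + 1.89*(4.92*j - 1.86)*(9.84*j - 3.72) + 14.87808)/(-2.46*j^2 + 1.86*j + 1.6)^3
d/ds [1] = 0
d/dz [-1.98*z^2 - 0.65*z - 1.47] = -3.96*z - 0.65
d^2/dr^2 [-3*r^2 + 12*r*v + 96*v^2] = -6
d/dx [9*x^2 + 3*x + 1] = 18*x + 3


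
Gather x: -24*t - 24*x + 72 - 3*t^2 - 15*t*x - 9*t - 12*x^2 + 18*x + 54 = -3*t^2 - 33*t - 12*x^2 + x*(-15*t - 6) + 126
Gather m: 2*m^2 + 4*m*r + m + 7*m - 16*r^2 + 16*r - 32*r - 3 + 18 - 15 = 2*m^2 + m*(4*r + 8) - 16*r^2 - 16*r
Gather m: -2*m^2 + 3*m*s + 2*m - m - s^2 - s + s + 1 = -2*m^2 + m*(3*s + 1) - s^2 + 1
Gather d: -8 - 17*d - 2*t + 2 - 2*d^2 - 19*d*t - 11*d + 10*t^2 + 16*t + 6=-2*d^2 + d*(-19*t - 28) + 10*t^2 + 14*t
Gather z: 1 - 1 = 0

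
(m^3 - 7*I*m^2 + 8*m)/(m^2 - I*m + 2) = m*(m - 8*I)/(m - 2*I)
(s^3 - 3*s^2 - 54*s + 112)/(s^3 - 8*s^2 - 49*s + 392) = (s - 2)/(s - 7)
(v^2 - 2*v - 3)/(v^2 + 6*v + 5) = (v - 3)/(v + 5)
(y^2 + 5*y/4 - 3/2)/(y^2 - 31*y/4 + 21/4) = (y + 2)/(y - 7)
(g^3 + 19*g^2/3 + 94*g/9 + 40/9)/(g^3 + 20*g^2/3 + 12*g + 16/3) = (g + 5/3)/(g + 2)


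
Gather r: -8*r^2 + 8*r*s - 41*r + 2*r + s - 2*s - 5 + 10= -8*r^2 + r*(8*s - 39) - s + 5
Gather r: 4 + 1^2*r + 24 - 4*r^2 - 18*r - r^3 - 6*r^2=-r^3 - 10*r^2 - 17*r + 28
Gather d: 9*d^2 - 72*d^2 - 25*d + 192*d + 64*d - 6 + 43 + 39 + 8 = -63*d^2 + 231*d + 84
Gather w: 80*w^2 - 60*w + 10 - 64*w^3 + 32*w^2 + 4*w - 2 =-64*w^3 + 112*w^2 - 56*w + 8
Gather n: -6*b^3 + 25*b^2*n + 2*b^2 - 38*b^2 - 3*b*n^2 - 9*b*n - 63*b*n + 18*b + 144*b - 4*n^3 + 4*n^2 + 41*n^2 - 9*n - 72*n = -6*b^3 - 36*b^2 + 162*b - 4*n^3 + n^2*(45 - 3*b) + n*(25*b^2 - 72*b - 81)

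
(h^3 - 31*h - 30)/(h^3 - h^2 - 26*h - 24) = (h + 5)/(h + 4)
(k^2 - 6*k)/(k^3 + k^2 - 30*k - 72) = k/(k^2 + 7*k + 12)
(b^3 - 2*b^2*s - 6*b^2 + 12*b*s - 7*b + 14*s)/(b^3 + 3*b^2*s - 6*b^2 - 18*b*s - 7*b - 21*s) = (b - 2*s)/(b + 3*s)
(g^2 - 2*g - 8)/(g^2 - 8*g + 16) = (g + 2)/(g - 4)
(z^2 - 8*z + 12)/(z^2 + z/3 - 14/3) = 3*(z - 6)/(3*z + 7)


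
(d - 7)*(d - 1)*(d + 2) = d^3 - 6*d^2 - 9*d + 14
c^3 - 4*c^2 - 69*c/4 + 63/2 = (c - 6)*(c - 3/2)*(c + 7/2)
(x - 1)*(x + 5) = x^2 + 4*x - 5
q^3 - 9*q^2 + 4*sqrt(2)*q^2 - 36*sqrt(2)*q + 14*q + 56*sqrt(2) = (q - 7)*(q - 2)*(q + 4*sqrt(2))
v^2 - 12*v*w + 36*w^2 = (v - 6*w)^2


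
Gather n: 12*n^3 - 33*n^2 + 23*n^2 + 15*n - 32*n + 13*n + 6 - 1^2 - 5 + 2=12*n^3 - 10*n^2 - 4*n + 2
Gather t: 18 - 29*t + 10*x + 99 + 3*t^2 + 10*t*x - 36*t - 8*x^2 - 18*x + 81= 3*t^2 + t*(10*x - 65) - 8*x^2 - 8*x + 198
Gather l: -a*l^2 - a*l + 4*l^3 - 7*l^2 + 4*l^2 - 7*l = 4*l^3 + l^2*(-a - 3) + l*(-a - 7)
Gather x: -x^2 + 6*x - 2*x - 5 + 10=-x^2 + 4*x + 5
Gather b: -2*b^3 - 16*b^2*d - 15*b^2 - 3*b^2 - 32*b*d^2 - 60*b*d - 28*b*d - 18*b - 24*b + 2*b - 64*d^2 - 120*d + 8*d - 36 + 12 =-2*b^3 + b^2*(-16*d - 18) + b*(-32*d^2 - 88*d - 40) - 64*d^2 - 112*d - 24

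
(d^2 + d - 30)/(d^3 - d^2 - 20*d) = (d + 6)/(d*(d + 4))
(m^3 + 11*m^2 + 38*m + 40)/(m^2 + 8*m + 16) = (m^2 + 7*m + 10)/(m + 4)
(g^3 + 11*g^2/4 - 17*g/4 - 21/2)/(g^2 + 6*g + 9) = (4*g^2 - g - 14)/(4*(g + 3))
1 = 1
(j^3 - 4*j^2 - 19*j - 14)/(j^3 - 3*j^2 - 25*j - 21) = (j + 2)/(j + 3)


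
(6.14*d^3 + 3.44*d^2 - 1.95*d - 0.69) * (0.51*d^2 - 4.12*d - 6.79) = 3.1314*d^5 - 23.5424*d^4 - 56.8579*d^3 - 15.6755*d^2 + 16.0833*d + 4.6851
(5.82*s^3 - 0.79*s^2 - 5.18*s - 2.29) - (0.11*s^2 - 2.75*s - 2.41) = 5.82*s^3 - 0.9*s^2 - 2.43*s + 0.12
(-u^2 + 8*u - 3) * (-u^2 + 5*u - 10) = u^4 - 13*u^3 + 53*u^2 - 95*u + 30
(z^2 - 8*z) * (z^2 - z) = z^4 - 9*z^3 + 8*z^2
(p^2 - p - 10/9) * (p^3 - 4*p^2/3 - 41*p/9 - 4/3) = p^5 - 7*p^4/3 - 13*p^3/3 + 127*p^2/27 + 518*p/81 + 40/27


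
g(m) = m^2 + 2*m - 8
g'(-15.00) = -28.00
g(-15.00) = 187.00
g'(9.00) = 20.00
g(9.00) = 91.00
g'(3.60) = 9.20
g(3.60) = 12.16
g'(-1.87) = -1.74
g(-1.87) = -8.24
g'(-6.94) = -11.88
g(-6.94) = 26.28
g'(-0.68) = 0.64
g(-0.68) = -8.90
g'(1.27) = 4.54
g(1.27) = -3.85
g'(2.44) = 6.88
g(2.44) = 2.83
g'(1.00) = 4.00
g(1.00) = -5.00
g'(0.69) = 3.38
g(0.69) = -6.14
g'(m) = 2*m + 2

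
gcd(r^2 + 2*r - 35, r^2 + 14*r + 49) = r + 7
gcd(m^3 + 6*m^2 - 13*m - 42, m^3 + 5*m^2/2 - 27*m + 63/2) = m^2 + 4*m - 21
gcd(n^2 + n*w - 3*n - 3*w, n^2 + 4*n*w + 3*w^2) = n + w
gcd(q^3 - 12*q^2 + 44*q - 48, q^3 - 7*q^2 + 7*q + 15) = 1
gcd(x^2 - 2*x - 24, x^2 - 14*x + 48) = x - 6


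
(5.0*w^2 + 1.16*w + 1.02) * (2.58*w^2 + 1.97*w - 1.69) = 12.9*w^4 + 12.8428*w^3 - 3.5332*w^2 + 0.0490000000000002*w - 1.7238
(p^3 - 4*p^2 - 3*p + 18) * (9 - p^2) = -p^5 + 4*p^4 + 12*p^3 - 54*p^2 - 27*p + 162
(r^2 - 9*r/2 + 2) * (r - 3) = r^3 - 15*r^2/2 + 31*r/2 - 6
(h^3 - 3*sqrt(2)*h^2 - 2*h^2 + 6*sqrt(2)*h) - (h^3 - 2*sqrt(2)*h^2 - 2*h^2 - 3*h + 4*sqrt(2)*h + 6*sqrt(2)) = -sqrt(2)*h^2 + 2*sqrt(2)*h + 3*h - 6*sqrt(2)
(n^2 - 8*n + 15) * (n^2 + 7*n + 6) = n^4 - n^3 - 35*n^2 + 57*n + 90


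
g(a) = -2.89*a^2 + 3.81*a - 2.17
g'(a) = 3.81 - 5.78*a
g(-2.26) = -25.54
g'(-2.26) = 16.87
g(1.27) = -1.99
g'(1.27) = -3.53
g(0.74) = -0.93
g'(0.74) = -0.47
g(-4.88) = -89.59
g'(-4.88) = 32.02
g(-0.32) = -3.69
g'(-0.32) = 5.66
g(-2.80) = -35.50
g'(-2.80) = 19.99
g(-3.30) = -46.22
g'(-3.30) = 22.88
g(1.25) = -1.92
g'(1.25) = -3.42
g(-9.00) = -270.55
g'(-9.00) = 55.83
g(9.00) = -201.97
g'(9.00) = -48.21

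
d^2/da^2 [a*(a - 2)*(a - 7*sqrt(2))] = 6*a - 14*sqrt(2) - 4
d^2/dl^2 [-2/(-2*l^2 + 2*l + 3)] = 8*(2*l^2 - 2*l - 2*(2*l - 1)^2 - 3)/(-2*l^2 + 2*l + 3)^3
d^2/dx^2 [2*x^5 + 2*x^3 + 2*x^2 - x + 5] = 40*x^3 + 12*x + 4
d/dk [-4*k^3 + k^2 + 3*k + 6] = -12*k^2 + 2*k + 3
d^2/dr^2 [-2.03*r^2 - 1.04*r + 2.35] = -4.06000000000000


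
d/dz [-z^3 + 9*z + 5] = 9 - 3*z^2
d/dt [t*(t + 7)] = 2*t + 7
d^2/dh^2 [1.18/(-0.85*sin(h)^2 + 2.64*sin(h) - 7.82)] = (3.4102*sin(h)^4 - 7.94376*sin(h)^3 - 28.265012*sin(h)^2 + 40.248384*sin(h) - 0.761336000000002)/(0.85*sin(h)^2 - 2.64*sin(h) + 7.82)^3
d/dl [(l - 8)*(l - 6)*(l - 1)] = 3*l^2 - 30*l + 62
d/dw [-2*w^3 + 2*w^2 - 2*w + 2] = -6*w^2 + 4*w - 2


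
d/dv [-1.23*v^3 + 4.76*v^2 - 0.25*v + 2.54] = -3.69*v^2 + 9.52*v - 0.25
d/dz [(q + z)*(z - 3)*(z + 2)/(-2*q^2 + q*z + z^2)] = (-(q + z)*(q + 2*z)*(z - 3)*(z + 2) + (-2*q^2 + q*z + z^2)*((q + z)*(z - 3) + (q + z)*(z + 2) + (z - 3)*(z + 2)))/(-2*q^2 + q*z + z^2)^2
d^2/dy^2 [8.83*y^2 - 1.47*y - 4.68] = 17.6600000000000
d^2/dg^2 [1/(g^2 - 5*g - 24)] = 2*(g^2 - 5*g - (2*g - 5)^2 - 24)/(-g^2 + 5*g + 24)^3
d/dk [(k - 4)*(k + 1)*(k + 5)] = 3*k^2 + 4*k - 19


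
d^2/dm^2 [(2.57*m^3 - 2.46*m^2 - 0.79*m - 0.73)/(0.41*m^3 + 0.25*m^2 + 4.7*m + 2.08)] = (8.88178419700125e-16*m^7 - 1.353902*m^6 - 30.511134*m^5 + 0.183762000000002*m^4 + 147.769942*m^3 + 157.791654*m^2 + 67.766652*m - 37.332008)/(0.068921*m^9 + 0.126075*m^8 + 2.447085*m^7 + 3.955069*m^6 + 29.33115*m^5 + 41.00646*m^4 + 123.808472*m^3 + 141.0864*m^2 + 61.00224*m + 8.998912)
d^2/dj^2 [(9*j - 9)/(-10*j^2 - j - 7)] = 18*(-(j - 1)*(20*j + 1)^2 + 3*(10*j - 3)*(10*j^2 + j + 7))/(10*j^2 + j + 7)^3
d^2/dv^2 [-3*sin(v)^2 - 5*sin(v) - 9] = 5*sin(v) - 6*cos(2*v)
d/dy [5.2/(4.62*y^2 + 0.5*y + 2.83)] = (-48.048*y - 2.6)/(4.62*y^2 + 0.5*y + 2.83)^2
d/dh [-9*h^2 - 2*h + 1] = -18*h - 2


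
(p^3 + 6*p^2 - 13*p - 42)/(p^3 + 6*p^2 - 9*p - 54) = (p^2 + 9*p + 14)/(p^2 + 9*p + 18)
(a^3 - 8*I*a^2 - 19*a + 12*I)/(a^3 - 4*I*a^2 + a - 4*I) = (a - 3*I)/(a + I)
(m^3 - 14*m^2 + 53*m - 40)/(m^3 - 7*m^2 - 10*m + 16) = (m - 5)/(m + 2)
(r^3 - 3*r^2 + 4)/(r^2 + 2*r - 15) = (r^3 - 3*r^2 + 4)/(r^2 + 2*r - 15)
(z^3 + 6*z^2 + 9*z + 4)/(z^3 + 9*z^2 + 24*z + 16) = (z + 1)/(z + 4)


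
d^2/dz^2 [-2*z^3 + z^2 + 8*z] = 2 - 12*z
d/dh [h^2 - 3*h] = 2*h - 3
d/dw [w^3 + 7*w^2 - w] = 3*w^2 + 14*w - 1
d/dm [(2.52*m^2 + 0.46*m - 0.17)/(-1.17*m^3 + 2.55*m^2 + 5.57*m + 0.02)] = (2.9484*m^4 + 1.0764*m^3 + 12.2667*m^2 + 0.9678*m + 0.9561)/(1.3689*m^6 - 5.967*m^5 - 6.5313*m^4 + 28.3602*m^3 + 31.1269*m^2 + 0.2228*m + 0.0004)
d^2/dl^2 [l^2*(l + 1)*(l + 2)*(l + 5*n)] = 20*l^3 + 60*l^2*n + 36*l^2 + 90*l*n + 12*l + 20*n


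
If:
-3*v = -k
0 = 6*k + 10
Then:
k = -5/3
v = -5/9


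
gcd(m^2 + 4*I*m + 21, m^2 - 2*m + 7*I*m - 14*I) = m + 7*I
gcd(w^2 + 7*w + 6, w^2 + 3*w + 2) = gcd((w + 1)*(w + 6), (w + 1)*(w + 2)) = w + 1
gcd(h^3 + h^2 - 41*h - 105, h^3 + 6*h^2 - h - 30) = h^2 + 8*h + 15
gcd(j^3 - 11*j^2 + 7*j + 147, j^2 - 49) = j - 7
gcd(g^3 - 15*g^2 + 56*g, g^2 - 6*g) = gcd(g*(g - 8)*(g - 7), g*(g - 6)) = g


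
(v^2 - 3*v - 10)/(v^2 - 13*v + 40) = (v + 2)/(v - 8)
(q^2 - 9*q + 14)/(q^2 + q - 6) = (q - 7)/(q + 3)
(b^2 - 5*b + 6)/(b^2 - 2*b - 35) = (-b^2 + 5*b - 6)/(-b^2 + 2*b + 35)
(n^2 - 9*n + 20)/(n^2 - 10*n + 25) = (n - 4)/(n - 5)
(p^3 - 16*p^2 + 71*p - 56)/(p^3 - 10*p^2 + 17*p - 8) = (p - 7)/(p - 1)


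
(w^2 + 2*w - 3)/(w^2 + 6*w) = (w^2 + 2*w - 3)/(w*(w + 6))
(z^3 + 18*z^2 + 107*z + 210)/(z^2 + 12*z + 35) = z + 6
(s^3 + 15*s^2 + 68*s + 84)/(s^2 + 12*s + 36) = (s^2 + 9*s + 14)/(s + 6)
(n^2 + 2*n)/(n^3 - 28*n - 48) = n/(n^2 - 2*n - 24)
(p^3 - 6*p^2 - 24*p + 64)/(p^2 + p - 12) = (p^2 - 10*p + 16)/(p - 3)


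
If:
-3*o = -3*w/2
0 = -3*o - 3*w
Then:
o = 0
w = 0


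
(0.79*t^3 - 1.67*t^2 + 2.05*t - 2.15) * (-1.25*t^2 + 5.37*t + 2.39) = -0.9875*t^5 + 6.3298*t^4 - 9.6423*t^3 + 9.7047*t^2 - 6.646*t - 5.1385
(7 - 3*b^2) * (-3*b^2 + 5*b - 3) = 9*b^4 - 15*b^3 - 12*b^2 + 35*b - 21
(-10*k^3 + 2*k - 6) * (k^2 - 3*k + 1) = -10*k^5 + 30*k^4 - 8*k^3 - 12*k^2 + 20*k - 6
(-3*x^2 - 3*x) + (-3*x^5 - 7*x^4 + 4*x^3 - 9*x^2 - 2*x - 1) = -3*x^5 - 7*x^4 + 4*x^3 - 12*x^2 - 5*x - 1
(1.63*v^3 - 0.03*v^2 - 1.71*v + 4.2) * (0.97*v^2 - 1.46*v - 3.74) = 1.5811*v^5 - 2.4089*v^4 - 7.7111*v^3 + 6.6828*v^2 + 0.263400000000001*v - 15.708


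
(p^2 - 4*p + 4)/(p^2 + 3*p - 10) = (p - 2)/(p + 5)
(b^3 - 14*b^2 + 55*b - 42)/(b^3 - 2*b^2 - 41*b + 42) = (b - 6)/(b + 6)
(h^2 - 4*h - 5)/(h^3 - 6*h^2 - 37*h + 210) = (h + 1)/(h^2 - h - 42)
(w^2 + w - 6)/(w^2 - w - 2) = (w + 3)/(w + 1)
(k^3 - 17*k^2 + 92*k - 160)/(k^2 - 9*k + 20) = k - 8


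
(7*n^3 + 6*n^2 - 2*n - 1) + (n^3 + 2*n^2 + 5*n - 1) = 8*n^3 + 8*n^2 + 3*n - 2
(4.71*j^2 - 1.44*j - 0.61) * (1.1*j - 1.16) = 5.181*j^3 - 7.0476*j^2 + 0.9994*j + 0.7076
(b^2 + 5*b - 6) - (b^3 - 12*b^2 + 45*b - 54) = -b^3 + 13*b^2 - 40*b + 48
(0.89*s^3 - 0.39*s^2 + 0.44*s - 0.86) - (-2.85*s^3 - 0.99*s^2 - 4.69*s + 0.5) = 3.74*s^3 + 0.6*s^2 + 5.13*s - 1.36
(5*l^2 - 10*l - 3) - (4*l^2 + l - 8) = l^2 - 11*l + 5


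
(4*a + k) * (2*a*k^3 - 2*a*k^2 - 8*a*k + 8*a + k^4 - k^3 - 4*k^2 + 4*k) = 8*a^2*k^3 - 8*a^2*k^2 - 32*a^2*k + 32*a^2 + 6*a*k^4 - 6*a*k^3 - 24*a*k^2 + 24*a*k + k^5 - k^4 - 4*k^3 + 4*k^2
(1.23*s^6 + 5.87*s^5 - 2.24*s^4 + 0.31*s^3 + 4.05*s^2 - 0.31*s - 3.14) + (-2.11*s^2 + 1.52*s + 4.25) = 1.23*s^6 + 5.87*s^5 - 2.24*s^4 + 0.31*s^3 + 1.94*s^2 + 1.21*s + 1.11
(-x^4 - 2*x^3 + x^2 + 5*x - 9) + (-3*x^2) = -x^4 - 2*x^3 - 2*x^2 + 5*x - 9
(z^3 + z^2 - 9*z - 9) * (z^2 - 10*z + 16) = z^5 - 9*z^4 - 3*z^3 + 97*z^2 - 54*z - 144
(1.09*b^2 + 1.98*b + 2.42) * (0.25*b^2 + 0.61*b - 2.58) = 0.2725*b^4 + 1.1599*b^3 - 0.9994*b^2 - 3.6322*b - 6.2436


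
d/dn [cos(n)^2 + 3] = -sin(2*n)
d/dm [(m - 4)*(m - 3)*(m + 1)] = 3*m^2 - 12*m + 5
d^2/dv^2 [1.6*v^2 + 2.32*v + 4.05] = 3.20000000000000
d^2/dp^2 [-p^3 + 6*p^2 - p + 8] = 12 - 6*p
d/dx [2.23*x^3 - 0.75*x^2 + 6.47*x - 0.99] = 6.69*x^2 - 1.5*x + 6.47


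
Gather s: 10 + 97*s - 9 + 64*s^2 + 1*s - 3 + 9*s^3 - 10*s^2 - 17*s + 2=9*s^3 + 54*s^2 + 81*s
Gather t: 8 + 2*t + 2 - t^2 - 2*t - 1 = 9 - t^2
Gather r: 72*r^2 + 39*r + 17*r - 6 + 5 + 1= 72*r^2 + 56*r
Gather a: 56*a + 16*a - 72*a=0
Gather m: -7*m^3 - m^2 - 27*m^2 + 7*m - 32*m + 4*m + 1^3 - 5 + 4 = -7*m^3 - 28*m^2 - 21*m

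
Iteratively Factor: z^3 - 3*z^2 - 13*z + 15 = (z - 1)*(z^2 - 2*z - 15) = (z - 1)*(z + 3)*(z - 5)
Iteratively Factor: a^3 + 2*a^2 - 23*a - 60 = (a + 3)*(a^2 - a - 20) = (a + 3)*(a + 4)*(a - 5)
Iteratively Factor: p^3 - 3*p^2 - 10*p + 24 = (p - 2)*(p^2 - p - 12) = (p - 4)*(p - 2)*(p + 3)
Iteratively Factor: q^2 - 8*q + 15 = (q - 3)*(q - 5)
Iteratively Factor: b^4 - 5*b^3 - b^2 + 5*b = (b - 5)*(b^3 - b) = (b - 5)*(b + 1)*(b^2 - b) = (b - 5)*(b - 1)*(b + 1)*(b)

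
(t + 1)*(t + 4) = t^2 + 5*t + 4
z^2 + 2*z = z*(z + 2)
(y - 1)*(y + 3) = y^2 + 2*y - 3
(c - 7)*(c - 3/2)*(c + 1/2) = c^3 - 8*c^2 + 25*c/4 + 21/4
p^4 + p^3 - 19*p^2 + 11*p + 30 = (p - 3)*(p - 2)*(p + 1)*(p + 5)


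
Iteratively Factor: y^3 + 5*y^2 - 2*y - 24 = (y - 2)*(y^2 + 7*y + 12) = (y - 2)*(y + 4)*(y + 3)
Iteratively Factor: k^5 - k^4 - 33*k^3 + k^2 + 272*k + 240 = (k + 1)*(k^4 - 2*k^3 - 31*k^2 + 32*k + 240) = (k - 4)*(k + 1)*(k^3 + 2*k^2 - 23*k - 60) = (k - 5)*(k - 4)*(k + 1)*(k^2 + 7*k + 12) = (k - 5)*(k - 4)*(k + 1)*(k + 4)*(k + 3)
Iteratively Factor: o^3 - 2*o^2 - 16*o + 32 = (o - 4)*(o^2 + 2*o - 8) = (o - 4)*(o + 4)*(o - 2)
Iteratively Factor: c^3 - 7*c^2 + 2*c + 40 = (c - 5)*(c^2 - 2*c - 8) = (c - 5)*(c + 2)*(c - 4)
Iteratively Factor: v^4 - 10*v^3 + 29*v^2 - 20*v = (v - 5)*(v^3 - 5*v^2 + 4*v) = v*(v - 5)*(v^2 - 5*v + 4) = v*(v - 5)*(v - 4)*(v - 1)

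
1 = 1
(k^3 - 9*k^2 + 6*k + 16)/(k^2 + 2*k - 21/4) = 4*(k^3 - 9*k^2 + 6*k + 16)/(4*k^2 + 8*k - 21)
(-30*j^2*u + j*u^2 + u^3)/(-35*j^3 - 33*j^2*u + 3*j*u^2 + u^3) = u*(6*j + u)/(7*j^2 + 8*j*u + u^2)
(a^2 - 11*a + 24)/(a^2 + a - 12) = (a - 8)/(a + 4)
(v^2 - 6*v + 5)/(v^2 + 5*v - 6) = (v - 5)/(v + 6)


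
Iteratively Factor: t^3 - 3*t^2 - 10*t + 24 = (t + 3)*(t^2 - 6*t + 8) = (t - 2)*(t + 3)*(t - 4)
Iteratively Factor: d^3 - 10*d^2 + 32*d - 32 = (d - 2)*(d^2 - 8*d + 16) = (d - 4)*(d - 2)*(d - 4)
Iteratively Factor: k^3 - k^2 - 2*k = (k + 1)*(k^2 - 2*k) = (k - 2)*(k + 1)*(k)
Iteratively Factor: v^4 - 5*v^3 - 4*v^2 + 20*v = (v + 2)*(v^3 - 7*v^2 + 10*v) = (v - 2)*(v + 2)*(v^2 - 5*v) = v*(v - 2)*(v + 2)*(v - 5)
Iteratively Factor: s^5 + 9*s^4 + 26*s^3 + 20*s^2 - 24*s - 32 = (s + 2)*(s^4 + 7*s^3 + 12*s^2 - 4*s - 16) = (s - 1)*(s + 2)*(s^3 + 8*s^2 + 20*s + 16) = (s - 1)*(s + 2)^2*(s^2 + 6*s + 8) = (s - 1)*(s + 2)^2*(s + 4)*(s + 2)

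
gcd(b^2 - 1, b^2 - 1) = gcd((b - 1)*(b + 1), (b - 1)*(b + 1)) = b^2 - 1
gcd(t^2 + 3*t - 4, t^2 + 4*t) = t + 4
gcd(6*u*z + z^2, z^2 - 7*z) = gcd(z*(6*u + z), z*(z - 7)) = z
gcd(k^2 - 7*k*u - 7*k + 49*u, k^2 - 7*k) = k - 7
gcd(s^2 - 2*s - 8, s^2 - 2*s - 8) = s^2 - 2*s - 8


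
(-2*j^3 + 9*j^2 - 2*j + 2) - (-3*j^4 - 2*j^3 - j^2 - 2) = 3*j^4 + 10*j^2 - 2*j + 4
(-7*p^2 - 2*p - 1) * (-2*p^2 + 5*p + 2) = 14*p^4 - 31*p^3 - 22*p^2 - 9*p - 2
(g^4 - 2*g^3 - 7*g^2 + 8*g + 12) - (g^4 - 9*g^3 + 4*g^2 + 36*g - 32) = 7*g^3 - 11*g^2 - 28*g + 44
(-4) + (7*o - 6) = 7*o - 10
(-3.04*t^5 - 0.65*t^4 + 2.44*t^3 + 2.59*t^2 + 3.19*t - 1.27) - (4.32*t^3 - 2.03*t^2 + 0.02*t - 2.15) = -3.04*t^5 - 0.65*t^4 - 1.88*t^3 + 4.62*t^2 + 3.17*t + 0.88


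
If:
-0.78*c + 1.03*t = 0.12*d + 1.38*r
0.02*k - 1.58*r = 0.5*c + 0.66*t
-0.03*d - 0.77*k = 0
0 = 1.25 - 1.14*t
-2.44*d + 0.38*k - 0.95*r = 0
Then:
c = 4.86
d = 0.77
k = -0.03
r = -2.00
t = 1.10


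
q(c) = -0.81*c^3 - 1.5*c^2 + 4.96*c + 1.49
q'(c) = -2.43*c^2 - 3.0*c + 4.96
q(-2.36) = -7.92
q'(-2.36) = -1.49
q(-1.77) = -7.50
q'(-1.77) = 2.66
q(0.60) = 3.75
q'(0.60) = 2.29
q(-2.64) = -7.16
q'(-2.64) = -4.06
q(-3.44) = -0.35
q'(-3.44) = -13.48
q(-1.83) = -7.65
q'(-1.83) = 2.31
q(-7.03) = 173.91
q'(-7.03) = -94.04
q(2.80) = -14.16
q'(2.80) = -22.49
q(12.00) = -1554.67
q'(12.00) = -380.96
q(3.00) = -19.00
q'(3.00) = -25.91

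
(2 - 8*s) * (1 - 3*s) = 24*s^2 - 14*s + 2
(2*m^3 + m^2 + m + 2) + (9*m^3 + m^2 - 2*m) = 11*m^3 + 2*m^2 - m + 2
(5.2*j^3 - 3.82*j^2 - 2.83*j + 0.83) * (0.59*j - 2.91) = 3.068*j^4 - 17.3858*j^3 + 9.4465*j^2 + 8.725*j - 2.4153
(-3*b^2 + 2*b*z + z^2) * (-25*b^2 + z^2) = 75*b^4 - 50*b^3*z - 28*b^2*z^2 + 2*b*z^3 + z^4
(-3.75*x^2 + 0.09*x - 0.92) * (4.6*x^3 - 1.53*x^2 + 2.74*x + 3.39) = -17.25*x^5 + 6.1515*x^4 - 14.6447*x^3 - 11.0583*x^2 - 2.2157*x - 3.1188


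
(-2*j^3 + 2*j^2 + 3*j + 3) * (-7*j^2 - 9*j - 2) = 14*j^5 + 4*j^4 - 35*j^3 - 52*j^2 - 33*j - 6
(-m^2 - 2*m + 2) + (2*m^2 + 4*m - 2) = m^2 + 2*m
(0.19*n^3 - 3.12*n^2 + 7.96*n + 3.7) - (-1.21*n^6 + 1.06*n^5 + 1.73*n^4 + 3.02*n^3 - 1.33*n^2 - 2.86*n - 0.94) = 1.21*n^6 - 1.06*n^5 - 1.73*n^4 - 2.83*n^3 - 1.79*n^2 + 10.82*n + 4.64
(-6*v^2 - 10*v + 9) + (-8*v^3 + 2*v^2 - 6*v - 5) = -8*v^3 - 4*v^2 - 16*v + 4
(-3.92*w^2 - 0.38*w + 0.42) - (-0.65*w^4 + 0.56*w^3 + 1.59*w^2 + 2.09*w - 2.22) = 0.65*w^4 - 0.56*w^3 - 5.51*w^2 - 2.47*w + 2.64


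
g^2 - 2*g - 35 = (g - 7)*(g + 5)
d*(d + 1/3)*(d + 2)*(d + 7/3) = d^4 + 14*d^3/3 + 55*d^2/9 + 14*d/9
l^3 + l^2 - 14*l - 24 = (l - 4)*(l + 2)*(l + 3)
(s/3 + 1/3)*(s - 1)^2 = s^3/3 - s^2/3 - s/3 + 1/3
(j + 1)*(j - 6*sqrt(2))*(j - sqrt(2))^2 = j^4 - 8*sqrt(2)*j^3 + j^3 - 8*sqrt(2)*j^2 + 26*j^2 - 12*sqrt(2)*j + 26*j - 12*sqrt(2)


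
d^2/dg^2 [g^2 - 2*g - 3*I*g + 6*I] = 2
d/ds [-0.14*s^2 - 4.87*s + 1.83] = -0.28*s - 4.87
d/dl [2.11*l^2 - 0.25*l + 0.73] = 4.22*l - 0.25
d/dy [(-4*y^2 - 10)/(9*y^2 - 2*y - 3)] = 4*(2*y^2 + 51*y - 5)/(81*y^4 - 36*y^3 - 50*y^2 + 12*y + 9)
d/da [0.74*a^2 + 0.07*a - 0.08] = 1.48*a + 0.07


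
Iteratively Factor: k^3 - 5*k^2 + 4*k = (k - 4)*(k^2 - k) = k*(k - 4)*(k - 1)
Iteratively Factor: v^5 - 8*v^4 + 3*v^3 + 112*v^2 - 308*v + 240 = (v - 5)*(v^4 - 3*v^3 - 12*v^2 + 52*v - 48) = (v - 5)*(v - 2)*(v^3 - v^2 - 14*v + 24) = (v - 5)*(v - 3)*(v - 2)*(v^2 + 2*v - 8) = (v - 5)*(v - 3)*(v - 2)*(v + 4)*(v - 2)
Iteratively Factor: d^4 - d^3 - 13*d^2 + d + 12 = (d + 1)*(d^3 - 2*d^2 - 11*d + 12) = (d - 1)*(d + 1)*(d^2 - d - 12) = (d - 1)*(d + 1)*(d + 3)*(d - 4)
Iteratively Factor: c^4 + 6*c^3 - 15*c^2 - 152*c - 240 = (c + 3)*(c^3 + 3*c^2 - 24*c - 80) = (c - 5)*(c + 3)*(c^2 + 8*c + 16) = (c - 5)*(c + 3)*(c + 4)*(c + 4)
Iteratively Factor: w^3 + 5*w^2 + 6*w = (w)*(w^2 + 5*w + 6) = w*(w + 2)*(w + 3)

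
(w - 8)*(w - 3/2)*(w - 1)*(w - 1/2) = w^4 - 11*w^3 + 107*w^2/4 - 91*w/4 + 6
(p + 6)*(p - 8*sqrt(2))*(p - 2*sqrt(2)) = p^3 - 10*sqrt(2)*p^2 + 6*p^2 - 60*sqrt(2)*p + 32*p + 192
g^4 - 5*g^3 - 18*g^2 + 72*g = g*(g - 6)*(g - 3)*(g + 4)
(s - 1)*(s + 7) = s^2 + 6*s - 7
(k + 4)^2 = k^2 + 8*k + 16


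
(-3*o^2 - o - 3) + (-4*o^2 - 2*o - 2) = -7*o^2 - 3*o - 5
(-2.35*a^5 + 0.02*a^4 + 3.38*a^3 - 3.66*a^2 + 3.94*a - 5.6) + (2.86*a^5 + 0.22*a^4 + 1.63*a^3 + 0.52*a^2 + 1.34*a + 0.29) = 0.51*a^5 + 0.24*a^4 + 5.01*a^3 - 3.14*a^2 + 5.28*a - 5.31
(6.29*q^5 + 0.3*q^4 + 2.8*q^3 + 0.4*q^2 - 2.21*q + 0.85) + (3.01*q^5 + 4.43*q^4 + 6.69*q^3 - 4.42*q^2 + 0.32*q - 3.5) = 9.3*q^5 + 4.73*q^4 + 9.49*q^3 - 4.02*q^2 - 1.89*q - 2.65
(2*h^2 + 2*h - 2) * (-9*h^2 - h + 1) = -18*h^4 - 20*h^3 + 18*h^2 + 4*h - 2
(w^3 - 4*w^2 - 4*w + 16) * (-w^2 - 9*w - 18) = -w^5 - 5*w^4 + 22*w^3 + 92*w^2 - 72*w - 288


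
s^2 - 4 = (s - 2)*(s + 2)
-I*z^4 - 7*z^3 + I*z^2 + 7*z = z*(z - 1)*(z - 7*I)*(-I*z - I)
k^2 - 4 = (k - 2)*(k + 2)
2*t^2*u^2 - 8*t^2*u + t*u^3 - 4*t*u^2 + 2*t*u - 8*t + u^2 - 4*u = (2*t + u)*(u - 4)*(t*u + 1)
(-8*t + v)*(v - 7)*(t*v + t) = -8*t^2*v^2 + 48*t^2*v + 56*t^2 + t*v^3 - 6*t*v^2 - 7*t*v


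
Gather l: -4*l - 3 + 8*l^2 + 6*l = 8*l^2 + 2*l - 3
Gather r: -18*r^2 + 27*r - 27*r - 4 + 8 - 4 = -18*r^2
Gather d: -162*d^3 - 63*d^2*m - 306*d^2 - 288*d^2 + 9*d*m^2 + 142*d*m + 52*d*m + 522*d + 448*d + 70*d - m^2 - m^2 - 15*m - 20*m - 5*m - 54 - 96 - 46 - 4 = -162*d^3 + d^2*(-63*m - 594) + d*(9*m^2 + 194*m + 1040) - 2*m^2 - 40*m - 200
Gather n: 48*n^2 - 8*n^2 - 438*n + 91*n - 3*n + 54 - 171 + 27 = 40*n^2 - 350*n - 90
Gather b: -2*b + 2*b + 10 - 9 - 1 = 0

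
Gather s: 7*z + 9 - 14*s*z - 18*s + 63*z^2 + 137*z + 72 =s*(-14*z - 18) + 63*z^2 + 144*z + 81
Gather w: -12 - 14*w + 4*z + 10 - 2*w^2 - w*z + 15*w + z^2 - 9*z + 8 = -2*w^2 + w*(1 - z) + z^2 - 5*z + 6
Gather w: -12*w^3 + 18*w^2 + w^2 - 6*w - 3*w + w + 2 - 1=-12*w^3 + 19*w^2 - 8*w + 1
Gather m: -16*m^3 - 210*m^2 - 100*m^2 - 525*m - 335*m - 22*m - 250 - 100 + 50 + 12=-16*m^3 - 310*m^2 - 882*m - 288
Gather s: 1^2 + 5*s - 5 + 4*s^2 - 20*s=4*s^2 - 15*s - 4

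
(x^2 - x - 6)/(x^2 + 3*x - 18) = (x + 2)/(x + 6)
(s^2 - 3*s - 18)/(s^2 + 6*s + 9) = (s - 6)/(s + 3)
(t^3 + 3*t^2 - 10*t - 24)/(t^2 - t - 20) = (t^2 - t - 6)/(t - 5)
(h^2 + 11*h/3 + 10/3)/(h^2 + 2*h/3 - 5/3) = (h + 2)/(h - 1)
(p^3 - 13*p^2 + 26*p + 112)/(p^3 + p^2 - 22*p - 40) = (p^2 - 15*p + 56)/(p^2 - p - 20)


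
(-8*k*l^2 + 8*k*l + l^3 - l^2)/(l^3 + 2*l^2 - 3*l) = (-8*k + l)/(l + 3)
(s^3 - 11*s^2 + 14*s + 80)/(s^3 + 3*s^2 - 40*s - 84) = (s^2 - 13*s + 40)/(s^2 + s - 42)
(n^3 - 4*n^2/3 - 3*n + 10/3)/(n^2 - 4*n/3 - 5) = (n^2 - 3*n + 2)/(n - 3)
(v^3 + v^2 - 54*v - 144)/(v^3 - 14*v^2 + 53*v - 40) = (v^2 + 9*v + 18)/(v^2 - 6*v + 5)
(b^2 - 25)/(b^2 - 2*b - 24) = (25 - b^2)/(-b^2 + 2*b + 24)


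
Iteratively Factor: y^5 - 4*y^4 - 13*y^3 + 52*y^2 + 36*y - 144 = (y - 3)*(y^4 - y^3 - 16*y^2 + 4*y + 48) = (y - 3)*(y + 2)*(y^3 - 3*y^2 - 10*y + 24) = (y - 3)*(y + 2)*(y + 3)*(y^2 - 6*y + 8) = (y - 4)*(y - 3)*(y + 2)*(y + 3)*(y - 2)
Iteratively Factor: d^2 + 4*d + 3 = (d + 1)*(d + 3)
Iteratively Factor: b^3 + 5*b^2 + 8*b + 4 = (b + 1)*(b^2 + 4*b + 4) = (b + 1)*(b + 2)*(b + 2)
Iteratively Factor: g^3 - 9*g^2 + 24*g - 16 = (g - 4)*(g^2 - 5*g + 4) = (g - 4)*(g - 1)*(g - 4)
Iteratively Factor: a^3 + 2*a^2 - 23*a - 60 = (a + 4)*(a^2 - 2*a - 15) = (a + 3)*(a + 4)*(a - 5)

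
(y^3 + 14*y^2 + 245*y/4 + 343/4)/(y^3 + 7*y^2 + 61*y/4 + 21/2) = (2*y^2 + 21*y + 49)/(2*y^2 + 7*y + 6)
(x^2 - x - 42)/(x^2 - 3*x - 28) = (x + 6)/(x + 4)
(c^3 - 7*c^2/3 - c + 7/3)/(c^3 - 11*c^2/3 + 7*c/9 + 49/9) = 3*(c - 1)/(3*c - 7)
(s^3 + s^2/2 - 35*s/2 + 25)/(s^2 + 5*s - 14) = (2*s^2 + 5*s - 25)/(2*(s + 7))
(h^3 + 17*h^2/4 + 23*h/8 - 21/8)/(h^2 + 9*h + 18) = (8*h^2 + 10*h - 7)/(8*(h + 6))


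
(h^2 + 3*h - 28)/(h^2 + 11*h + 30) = (h^2 + 3*h - 28)/(h^2 + 11*h + 30)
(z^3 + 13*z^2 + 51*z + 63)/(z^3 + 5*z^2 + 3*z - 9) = (z + 7)/(z - 1)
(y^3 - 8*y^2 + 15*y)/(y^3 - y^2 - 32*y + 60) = y*(y - 3)/(y^2 + 4*y - 12)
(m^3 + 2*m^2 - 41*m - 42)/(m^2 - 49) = (m^2 - 5*m - 6)/(m - 7)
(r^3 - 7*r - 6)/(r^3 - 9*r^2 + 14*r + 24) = (r^2 - r - 6)/(r^2 - 10*r + 24)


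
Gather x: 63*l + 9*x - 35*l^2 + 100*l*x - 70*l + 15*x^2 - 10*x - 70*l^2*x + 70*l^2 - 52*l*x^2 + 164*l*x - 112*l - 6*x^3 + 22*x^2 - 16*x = 35*l^2 - 119*l - 6*x^3 + x^2*(37 - 52*l) + x*(-70*l^2 + 264*l - 17)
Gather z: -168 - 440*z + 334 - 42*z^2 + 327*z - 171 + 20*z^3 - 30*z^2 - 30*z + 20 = 20*z^3 - 72*z^2 - 143*z + 15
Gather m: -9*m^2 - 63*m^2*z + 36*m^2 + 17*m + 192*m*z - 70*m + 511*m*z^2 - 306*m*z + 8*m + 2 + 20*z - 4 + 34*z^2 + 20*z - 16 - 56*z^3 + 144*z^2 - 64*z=m^2*(27 - 63*z) + m*(511*z^2 - 114*z - 45) - 56*z^3 + 178*z^2 - 24*z - 18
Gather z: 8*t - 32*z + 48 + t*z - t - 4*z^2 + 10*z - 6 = 7*t - 4*z^2 + z*(t - 22) + 42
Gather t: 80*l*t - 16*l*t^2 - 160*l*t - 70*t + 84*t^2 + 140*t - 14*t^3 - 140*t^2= -14*t^3 + t^2*(-16*l - 56) + t*(70 - 80*l)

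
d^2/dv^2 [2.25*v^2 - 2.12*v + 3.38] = 4.50000000000000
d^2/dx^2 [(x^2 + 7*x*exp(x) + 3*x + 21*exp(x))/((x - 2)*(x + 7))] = (7*x^5*exp(x) + 77*x^4*exp(x) + 49*x^3*exp(x) - 4*x^3 - 1547*x^2*exp(x) + 84*x^2 - 1204*x*exp(x) + 252*x + 12418*exp(x) + 812)/(x^6 + 15*x^5 + 33*x^4 - 295*x^3 - 462*x^2 + 2940*x - 2744)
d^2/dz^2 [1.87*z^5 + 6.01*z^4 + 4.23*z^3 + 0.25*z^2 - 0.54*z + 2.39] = 37.4*z^3 + 72.12*z^2 + 25.38*z + 0.5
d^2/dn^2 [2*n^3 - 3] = 12*n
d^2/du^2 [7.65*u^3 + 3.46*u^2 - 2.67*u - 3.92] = 45.9*u + 6.92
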